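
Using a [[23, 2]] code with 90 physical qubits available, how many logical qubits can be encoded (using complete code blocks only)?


Each code block uses 23 physical qubits for 2 logical qubit(s).
Number of complete blocks = floor(90 / 23) = 3
Logical qubits = 3 * 2
= 6

6


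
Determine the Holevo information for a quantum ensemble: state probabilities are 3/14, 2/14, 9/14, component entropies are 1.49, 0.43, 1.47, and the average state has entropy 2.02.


chi = S(rho) - sum_i p_i * S(rho_i)
Weighted entropy = 3/14 * 1.49 + 2/14 * 0.43 + 9/14 * 1.47
= 1.3257
chi = 2.02 - 1.3257
= 0.6943

0.6943


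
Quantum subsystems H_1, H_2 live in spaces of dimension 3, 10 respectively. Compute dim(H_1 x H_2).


dim(H_1 x H_2) = 3 * 10
= 30

30


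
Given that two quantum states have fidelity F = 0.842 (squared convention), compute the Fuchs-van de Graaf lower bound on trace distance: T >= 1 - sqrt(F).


Fuchs-van de Graaf (squared-fidelity convention): 1 - sqrt(F) <= T <= sqrt(1 - F).
Lower bound: T >= 1 - sqrt(F)
sqrt(F) = sqrt(0.842) = 0.9176
T >= 1 - 0.9176
T >= 0.0824

0.0824


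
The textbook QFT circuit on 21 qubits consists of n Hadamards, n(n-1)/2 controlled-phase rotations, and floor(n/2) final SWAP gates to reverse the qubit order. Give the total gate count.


Hadamard gates: 21
Controlled rotations: n*(n-1)/2 = 21*20/2 = 210
SWAP gates: floor(n/2) = floor(21/2) = 10
Total = 21 + 210 + 10
= 241

241


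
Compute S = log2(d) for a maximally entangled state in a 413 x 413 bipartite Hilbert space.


For a maximally entangled state in d x d:
S = log2(d) = log2(413)
= 8.6900

8.6900


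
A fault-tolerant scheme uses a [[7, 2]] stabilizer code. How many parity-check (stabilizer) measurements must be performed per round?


For an [[n,k]] stabilizer code:
Number of stabilizer generators = n - k
= 7 - 2
= 5

5


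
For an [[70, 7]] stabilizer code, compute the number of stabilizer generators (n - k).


For an [[n,k]] stabilizer code:
Number of stabilizer generators = n - k
= 70 - 7
= 63

63


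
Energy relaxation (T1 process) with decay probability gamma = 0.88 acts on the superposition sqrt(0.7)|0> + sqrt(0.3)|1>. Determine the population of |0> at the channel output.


For amplitude damping with parameter gamma on state sqrt(a)|0> + sqrt(b)|1>:
alpha^2 = 0.7, beta^2 = 0.3
P(|0>) = alpha^2 + gamma * beta^2
= 0.7 + 0.88 * 0.3
= 0.7 + 0.2640
= 0.9640

0.9640


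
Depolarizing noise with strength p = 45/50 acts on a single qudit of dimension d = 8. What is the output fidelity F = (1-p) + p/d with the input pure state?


F = (1-p) + p/d
= (1 - 0.9000) + 0.9000/8
= 0.1000 + 0.1125
= 0.2125

0.2125


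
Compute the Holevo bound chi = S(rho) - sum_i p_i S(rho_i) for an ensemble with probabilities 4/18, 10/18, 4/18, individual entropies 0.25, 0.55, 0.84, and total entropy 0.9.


chi = S(rho) - sum_i p_i * S(rho_i)
Weighted entropy = 4/18 * 0.25 + 10/18 * 0.55 + 4/18 * 0.84
= 0.5478
chi = 0.9 - 0.5478
= 0.3522

0.3522


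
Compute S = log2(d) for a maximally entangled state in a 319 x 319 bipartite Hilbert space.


For a maximally entangled state in d x d:
S = log2(d) = log2(319)
= 8.3174

8.3174


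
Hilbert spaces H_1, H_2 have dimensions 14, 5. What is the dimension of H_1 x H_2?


dim(H_1 x H_2) = 14 * 5
= 70

70


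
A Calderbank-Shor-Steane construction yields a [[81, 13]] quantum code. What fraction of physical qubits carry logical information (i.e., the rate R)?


Code rate R = k/n
= 13/81
= 0.1605

0.1605


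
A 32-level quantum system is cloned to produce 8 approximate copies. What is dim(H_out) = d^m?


Output space = H^(tensor 8) where dim(H) = 32
dim = 32^8
= 1024 (after 2 factors)
= 32768 (after 3 factors)
= 1048576 (after 4 factors)
= 33554432 (after 5 factors)
= 1073741824 (after 6 factors)
= 34359738368 (after 7 factors)
= 1099511627776 (after 8 factors)
= 1099511627776

1099511627776


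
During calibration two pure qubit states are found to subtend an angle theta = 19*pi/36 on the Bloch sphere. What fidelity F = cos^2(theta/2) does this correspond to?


For states separated by angle theta on Bloch sphere:
F = cos^2(theta/2)
theta = 19*pi/36 = 1.6581
theta/2 = 0.8290
cos(theta/2) = 0.6756
F = 0.4564

0.4564


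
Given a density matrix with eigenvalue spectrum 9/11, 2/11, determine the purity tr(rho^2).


tr(rho^2) = sum of eigenvalues squared
= (9/11)^2 + (2/11)^2
= (81 + 4) / 121
= 85/121
= 0.7025

0.7025


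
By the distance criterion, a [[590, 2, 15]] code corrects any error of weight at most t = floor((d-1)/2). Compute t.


Code parameters: [[590, 2, 15]], distance d = 15.
Number of correctable errors = floor((d-1)/2)
= floor((15 - 1)/2)
= floor(14/2)
= 7

7


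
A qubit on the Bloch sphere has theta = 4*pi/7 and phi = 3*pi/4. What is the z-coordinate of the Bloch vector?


theta = 1.7952, phi = 2.3562
r_z = cos(theta) = -0.2225

-0.2225


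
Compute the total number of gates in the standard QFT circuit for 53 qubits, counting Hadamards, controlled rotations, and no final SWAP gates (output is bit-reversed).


Hadamard gates: 53
Controlled rotations: n*(n-1)/2 = 53*52/2 = 1378
SWAP gates: 0 (omitted)
Total = 53 + 1378
= 1431

1431


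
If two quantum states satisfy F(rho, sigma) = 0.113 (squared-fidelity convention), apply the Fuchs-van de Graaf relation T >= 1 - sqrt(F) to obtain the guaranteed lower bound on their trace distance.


Fuchs-van de Graaf (squared-fidelity convention): 1 - sqrt(F) <= T <= sqrt(1 - F).
Lower bound: T >= 1 - sqrt(F)
sqrt(F) = sqrt(0.113) = 0.3362
T >= 1 - 0.3362
T >= 0.6638

0.6638


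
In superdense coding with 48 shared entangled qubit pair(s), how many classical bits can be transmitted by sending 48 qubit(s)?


Superdense coding allows 2 classical bits per shared entangled pair.
48 pair(s) -> 2 * 48 = 96 classical bits

96


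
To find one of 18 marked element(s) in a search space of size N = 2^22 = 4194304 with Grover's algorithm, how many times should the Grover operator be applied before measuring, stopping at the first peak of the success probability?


After j Grover iterations the success probability is P(j) = sin^2((2j+1)*theta), where sin(theta) = sqrt(k/N).
N = 2^22 = 4194304, k = 18
sin(theta) = sqrt(k/N) = 0.002071601898
theta = arcsin(sqrt(k/N)) = 0.00207160338 rad
P(j) reaches its first maximum when (2j+1)*theta is as close as possible to pi/2, i.e. j = round(pi/(4*theta) - 1/2).
pi/(4*theta) - 1/2 = 378.6257
(For comparison, the common estimate pi/4 * sqrt(N/k) = 379.1260; the exact maximiser is used here.)
Optimal iterations = 379

379


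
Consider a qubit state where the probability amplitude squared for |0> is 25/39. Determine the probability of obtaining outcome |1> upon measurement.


|alpha|^2 = 25/39 = 0.6410
|beta|^2 = 1 - 25/39 = 14/39 = 0.3590
P(|1>) = |beta|^2 = 0.3590

0.3590


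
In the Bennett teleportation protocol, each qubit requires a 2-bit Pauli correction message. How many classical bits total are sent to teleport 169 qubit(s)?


Quantum teleportation requires 2 classical bits per qubit teleported.
169 qubit(s) -> 2 * 169 = 338 classical bits

338


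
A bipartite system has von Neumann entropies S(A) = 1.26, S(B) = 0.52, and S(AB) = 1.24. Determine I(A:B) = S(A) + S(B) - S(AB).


I(A:B) = S(A) + S(B) - S(AB)
= 1.26 + 0.52 - 1.24
= 0.5400

0.5400


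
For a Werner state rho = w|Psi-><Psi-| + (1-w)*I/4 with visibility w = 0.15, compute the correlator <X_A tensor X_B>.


|Psi-> = (|01> - |10>)/sqrt(2)
For the pure Bell state, <X_A X_B> = -1 (Bell-state Pauli correlator).
The maximally-mixed part I/4 has tr(I/4 * P tensor P) = 0 for any traceless Pauli P.
So <X_A X_B>_rho = w * (-1) + (1 - w) * 0
= 0.15 * (-1)
= -0.1500

-0.1500


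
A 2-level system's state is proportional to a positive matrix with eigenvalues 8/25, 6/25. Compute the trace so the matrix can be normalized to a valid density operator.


tr(M) = sum of eigenvalues
= 8/25 + 6/25
= 14/25
= 0.5600

0.5600


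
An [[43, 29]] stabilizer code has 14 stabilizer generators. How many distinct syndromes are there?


Each stabilizer generator gives a binary (+1 or -1) measurement outcome.
With 14 independent generators:
Total syndromes = 2^14
= 16384

16384


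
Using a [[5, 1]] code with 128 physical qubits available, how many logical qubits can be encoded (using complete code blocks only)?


Each code block uses 5 physical qubits for 1 logical qubit(s).
Number of complete blocks = floor(128 / 5) = 25
Logical qubits = 25 * 1
= 25

25


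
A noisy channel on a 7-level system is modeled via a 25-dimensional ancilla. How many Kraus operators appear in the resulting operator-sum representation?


Tracing out the environment in an orthonormal basis {|i>_E} gives Kraus operators K_i = <i|_E U |0>_E.
Number of Kraus operators = dim(H_env) = d_env
= 25

25


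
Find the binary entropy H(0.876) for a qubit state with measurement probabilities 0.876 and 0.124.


S = -p*log2(p) - (1-p)*log2(1-p)
p = 0.8760, 1-p = 0.1240
= -0.8760 * log2(0.8760) - 0.1240 * log2(0.1240)
= -(-0.1673) - (-0.3734)
= 0.5408

0.5408


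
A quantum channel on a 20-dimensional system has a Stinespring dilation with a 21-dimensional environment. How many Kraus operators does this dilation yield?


Tracing out the environment in an orthonormal basis {|i>_E} gives Kraus operators K_i = <i|_E U |0>_E.
Number of Kraus operators = dim(H_env) = d_env
= 21

21


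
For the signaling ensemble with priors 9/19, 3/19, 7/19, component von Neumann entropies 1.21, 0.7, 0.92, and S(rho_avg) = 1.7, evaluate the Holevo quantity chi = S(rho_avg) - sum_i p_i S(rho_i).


chi = S(rho) - sum_i p_i * S(rho_i)
Weighted entropy = 9/19 * 1.21 + 3/19 * 0.7 + 7/19 * 0.92
= 1.0226
chi = 1.7 - 1.0226
= 0.6774

0.6774


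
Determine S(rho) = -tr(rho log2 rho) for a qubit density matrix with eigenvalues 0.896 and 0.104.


S = -p*log2(p) - (1-p)*log2(1-p)
p = 0.8960, 1-p = 0.1040
= -0.8960 * log2(0.8960) - 0.1040 * log2(0.1040)
= -(-0.1420) - (-0.3396)
= 0.4815

0.4815


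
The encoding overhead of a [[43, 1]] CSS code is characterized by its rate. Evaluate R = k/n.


Code rate R = k/n
= 1/43
= 0.0233

0.0233


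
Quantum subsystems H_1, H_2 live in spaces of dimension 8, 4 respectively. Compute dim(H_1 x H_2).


dim(H_1 x H_2) = 8 * 4
= 32

32


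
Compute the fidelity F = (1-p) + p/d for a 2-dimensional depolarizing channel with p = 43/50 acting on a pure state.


F = (1-p) + p/d
= (1 - 0.8600) + 0.8600/2
= 0.1400 + 0.4300
= 0.5700

0.5700


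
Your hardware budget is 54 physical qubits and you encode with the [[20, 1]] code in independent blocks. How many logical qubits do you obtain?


Each code block uses 20 physical qubits for 1 logical qubit(s).
Number of complete blocks = floor(54 / 20) = 2
Logical qubits = 2 * 1
= 2

2


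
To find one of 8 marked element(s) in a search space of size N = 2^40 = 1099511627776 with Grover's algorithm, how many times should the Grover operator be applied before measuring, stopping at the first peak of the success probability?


After j Grover iterations the success probability is P(j) = sin^2((2j+1)*theta), where sin(theta) = sqrt(k/N).
N = 2^40 = 1099511627776, k = 8
sin(theta) = sqrt(k/N) = 2.697398305e-06
theta = arcsin(sqrt(k/N)) = 2.697398305e-06 rad
P(j) reaches its first maximum when (2j+1)*theta is as close as possible to pi/2, i.e. j = round(pi/(4*theta) - 1/2).
pi/(4*theta) - 1/2 = 291168.2762
(For comparison, the common estimate pi/4 * sqrt(N/k) = 291168.7762; the exact maximiser is used here.)
Optimal iterations = 291168

291168


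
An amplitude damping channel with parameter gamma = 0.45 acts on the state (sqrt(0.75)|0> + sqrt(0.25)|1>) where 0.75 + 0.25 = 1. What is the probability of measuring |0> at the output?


For amplitude damping with parameter gamma on state sqrt(a)|0> + sqrt(b)|1>:
alpha^2 = 0.75, beta^2 = 0.25
P(|0>) = alpha^2 + gamma * beta^2
= 0.75 + 0.45 * 0.25
= 0.75 + 0.1125
= 0.8625

0.8625


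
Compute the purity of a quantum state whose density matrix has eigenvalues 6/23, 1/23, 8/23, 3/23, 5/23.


tr(rho^2) = sum of eigenvalues squared
= (6/23)^2 + (1/23)^2 + (8/23)^2 + (3/23)^2 + (5/23)^2
= (36 + 1 + 64 + 9 + 25) / 529
= 135/529
= 0.2552

0.2552


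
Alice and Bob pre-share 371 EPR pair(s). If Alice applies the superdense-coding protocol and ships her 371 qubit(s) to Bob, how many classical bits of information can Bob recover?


Superdense coding allows 2 classical bits per shared entangled pair.
371 pair(s) -> 2 * 371 = 742 classical bits

742


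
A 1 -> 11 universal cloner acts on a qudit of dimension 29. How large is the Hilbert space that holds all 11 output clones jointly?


Output space = H^(tensor 11) where dim(H) = 29
dim = 29^11
= 841 (after 2 factors)
= 24389 (after 3 factors)
= 707281 (after 4 factors)
= 20511149 (after 5 factors)
= 594823321 (after 6 factors)
= 17249876309 (after 7 factors)
= 500246412961 (after 8 factors)
= 14507145975869 (after 9 factors)
= 420707233300201 (after 10 factors)
= 12200509765705829 (after 11 factors)
= 12200509765705829

12200509765705829


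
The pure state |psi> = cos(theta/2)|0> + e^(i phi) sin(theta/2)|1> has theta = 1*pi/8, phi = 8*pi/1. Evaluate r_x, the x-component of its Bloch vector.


theta = 0.3927, phi = 25.1327
r_x = sin(theta)*cos(phi) = 0.3827 * 1.0000
r_x = 0.3827

0.3827


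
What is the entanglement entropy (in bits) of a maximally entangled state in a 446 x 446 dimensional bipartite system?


For a maximally entangled state in d x d:
S = log2(d) = log2(446)
= 8.8009

8.8009


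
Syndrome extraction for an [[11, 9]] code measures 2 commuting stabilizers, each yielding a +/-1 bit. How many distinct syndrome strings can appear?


Each stabilizer generator gives a binary (+1 or -1) measurement outcome.
With 2 independent generators:
Total syndromes = 2^2
= 4

4


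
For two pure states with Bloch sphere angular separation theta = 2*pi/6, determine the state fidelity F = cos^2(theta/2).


For states separated by angle theta on Bloch sphere:
F = cos^2(theta/2)
theta = 2*pi/6 = 1.0472
theta/2 = 0.5236
cos(theta/2) = 0.8660
F = 0.7500

0.7500


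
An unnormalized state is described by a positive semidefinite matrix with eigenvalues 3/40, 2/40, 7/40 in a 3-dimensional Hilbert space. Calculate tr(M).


tr(M) = sum of eigenvalues
= 3/40 + 2/40 + 7/40
= 12/40
= 0.3000

0.3000


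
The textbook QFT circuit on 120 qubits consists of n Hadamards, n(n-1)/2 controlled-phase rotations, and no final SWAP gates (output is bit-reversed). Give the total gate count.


Hadamard gates: 120
Controlled rotations: n*(n-1)/2 = 120*119/2 = 7140
SWAP gates: 0 (omitted)
Total = 120 + 7140
= 7260

7260


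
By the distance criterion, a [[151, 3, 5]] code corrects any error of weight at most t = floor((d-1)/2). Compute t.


Code parameters: [[151, 3, 5]], distance d = 5.
Number of correctable errors = floor((d-1)/2)
= floor((5 - 1)/2)
= floor(4/2)
= 2

2


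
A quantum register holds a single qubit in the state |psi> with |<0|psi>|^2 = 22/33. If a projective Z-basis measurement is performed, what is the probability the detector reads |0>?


|alpha|^2 = 22/33 = 0.6667
|beta|^2 = 1 - 22/33 = 11/33 = 0.3333
P(|0>) = |alpha|^2 = 0.6667

0.6667


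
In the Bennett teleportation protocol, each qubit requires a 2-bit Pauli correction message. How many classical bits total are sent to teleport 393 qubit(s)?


Quantum teleportation requires 2 classical bits per qubit teleported.
393 qubit(s) -> 2 * 393 = 786 classical bits

786


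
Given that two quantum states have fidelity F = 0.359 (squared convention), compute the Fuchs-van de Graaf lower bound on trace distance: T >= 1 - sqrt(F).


Fuchs-van de Graaf (squared-fidelity convention): 1 - sqrt(F) <= T <= sqrt(1 - F).
Lower bound: T >= 1 - sqrt(F)
sqrt(F) = sqrt(0.359) = 0.5992
T >= 1 - 0.5992
T >= 0.4008

0.4008


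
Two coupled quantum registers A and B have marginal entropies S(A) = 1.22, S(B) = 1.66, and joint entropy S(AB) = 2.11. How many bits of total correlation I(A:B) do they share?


I(A:B) = S(A) + S(B) - S(AB)
= 1.22 + 1.66 - 2.11
= 0.7700

0.7700


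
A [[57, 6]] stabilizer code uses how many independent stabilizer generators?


For an [[n,k]] stabilizer code:
Number of stabilizer generators = n - k
= 57 - 6
= 51

51


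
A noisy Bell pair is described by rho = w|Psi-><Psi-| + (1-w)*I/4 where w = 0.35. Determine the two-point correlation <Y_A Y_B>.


|Psi-> = (|01> - |10>)/sqrt(2)
For the pure Bell state, <Y_A Y_B> = -1 (Bell-state Pauli correlator).
The maximally-mixed part I/4 has tr(I/4 * P tensor P) = 0 for any traceless Pauli P.
So <Y_A Y_B>_rho = w * (-1) + (1 - w) * 0
= 0.35 * (-1)
= -0.3500

-0.3500


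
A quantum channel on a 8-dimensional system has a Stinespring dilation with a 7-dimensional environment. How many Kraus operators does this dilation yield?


Tracing out the environment in an orthonormal basis {|i>_E} gives Kraus operators K_i = <i|_E U |0>_E.
Number of Kraus operators = dim(H_env) = d_env
= 7

7


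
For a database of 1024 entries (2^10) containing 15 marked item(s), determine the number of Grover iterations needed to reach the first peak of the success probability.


After j Grover iterations the success probability is P(j) = sin^2((2j+1)*theta), where sin(theta) = sqrt(k/N).
N = 2^10 = 1024, k = 15
sin(theta) = sqrt(k/N) = 0.1210307296
theta = arcsin(sqrt(k/N)) = 0.1213281797 rad
P(j) reaches its first maximum when (2j+1)*theta is as close as possible to pi/2, i.e. j = round(pi/(4*theta) - 1/2).
pi/(4*theta) - 1/2 = 5.9733
(For comparison, the common estimate pi/4 * sqrt(N/k) = 6.4892; the exact maximiser is used here.)
Optimal iterations = 6

6


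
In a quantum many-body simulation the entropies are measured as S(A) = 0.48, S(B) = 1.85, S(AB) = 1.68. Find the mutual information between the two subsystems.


I(A:B) = S(A) + S(B) - S(AB)
= 0.48 + 1.85 - 1.68
= 0.6500

0.6500


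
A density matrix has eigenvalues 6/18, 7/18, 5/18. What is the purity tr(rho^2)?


tr(rho^2) = sum of eigenvalues squared
= (6/18)^2 + (7/18)^2 + (5/18)^2
= (36 + 49 + 25) / 324
= 110/324
= 0.3395

0.3395


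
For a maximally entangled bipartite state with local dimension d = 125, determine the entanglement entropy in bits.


For a maximally entangled state in d x d:
S = log2(d) = log2(125)
= 6.9658

6.9658


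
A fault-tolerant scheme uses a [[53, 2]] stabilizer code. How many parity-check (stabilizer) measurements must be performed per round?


For an [[n,k]] stabilizer code:
Number of stabilizer generators = n - k
= 53 - 2
= 51

51


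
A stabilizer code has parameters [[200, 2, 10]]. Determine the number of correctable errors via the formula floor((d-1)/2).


Code parameters: [[200, 2, 10]], distance d = 10.
Number of correctable errors = floor((d-1)/2)
= floor((10 - 1)/2)
= floor(9/2)
= 4

4


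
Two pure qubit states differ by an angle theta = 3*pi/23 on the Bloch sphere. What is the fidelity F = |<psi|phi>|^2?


For states separated by angle theta on Bloch sphere:
F = cos^2(theta/2)
theta = 3*pi/23 = 0.4098
theta/2 = 0.2049
cos(theta/2) = 0.9791
F = 0.9586

0.9586


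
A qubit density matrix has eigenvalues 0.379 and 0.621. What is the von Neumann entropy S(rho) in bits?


S = -p*log2(p) - (1-p)*log2(1-p)
p = 0.3790, 1-p = 0.6210
= -0.3790 * log2(0.3790) - 0.6210 * log2(0.6210)
= -(-0.5305) - (-0.4268)
= 0.9573

0.9573


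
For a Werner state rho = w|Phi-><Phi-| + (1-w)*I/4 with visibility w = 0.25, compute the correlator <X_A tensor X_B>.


|Phi-> = (|00> - |11>)/sqrt(2)
For the pure Bell state, <X_A X_B> = -1 (Bell-state Pauli correlator).
The maximally-mixed part I/4 has tr(I/4 * P tensor P) = 0 for any traceless Pauli P.
So <X_A X_B>_rho = w * (-1) + (1 - w) * 0
= 0.25 * (-1)
= -0.2500

-0.2500


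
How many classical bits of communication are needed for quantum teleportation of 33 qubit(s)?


Quantum teleportation requires 2 classical bits per qubit teleported.
33 qubit(s) -> 2 * 33 = 66 classical bits

66


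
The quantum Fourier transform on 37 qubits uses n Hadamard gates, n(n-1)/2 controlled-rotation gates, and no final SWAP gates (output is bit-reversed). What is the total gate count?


Hadamard gates: 37
Controlled rotations: n*(n-1)/2 = 37*36/2 = 666
SWAP gates: 0 (omitted)
Total = 37 + 666
= 703

703


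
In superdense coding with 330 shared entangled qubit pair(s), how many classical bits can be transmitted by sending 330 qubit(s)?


Superdense coding allows 2 classical bits per shared entangled pair.
330 pair(s) -> 2 * 330 = 660 classical bits

660


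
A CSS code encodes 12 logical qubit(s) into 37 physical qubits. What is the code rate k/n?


Code rate R = k/n
= 12/37
= 0.3243

0.3243


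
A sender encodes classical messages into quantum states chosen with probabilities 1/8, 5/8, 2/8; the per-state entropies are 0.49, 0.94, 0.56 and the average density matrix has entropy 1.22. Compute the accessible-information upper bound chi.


chi = S(rho) - sum_i p_i * S(rho_i)
Weighted entropy = 1/8 * 0.49 + 5/8 * 0.94 + 2/8 * 0.56
= 0.7887
chi = 1.22 - 0.7887
= 0.4313

0.4313


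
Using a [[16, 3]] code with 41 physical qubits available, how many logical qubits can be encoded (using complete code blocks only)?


Each code block uses 16 physical qubits for 3 logical qubit(s).
Number of complete blocks = floor(41 / 16) = 2
Logical qubits = 2 * 3
= 6

6


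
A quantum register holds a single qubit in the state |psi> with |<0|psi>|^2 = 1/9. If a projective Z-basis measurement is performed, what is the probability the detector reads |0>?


|alpha|^2 = 1/9 = 0.1111
|beta|^2 = 1 - 1/9 = 8/9 = 0.8889
P(|0>) = |alpha|^2 = 0.1111

0.1111


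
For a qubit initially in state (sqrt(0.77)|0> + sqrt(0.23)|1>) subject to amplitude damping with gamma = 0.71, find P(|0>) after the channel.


For amplitude damping with parameter gamma on state sqrt(a)|0> + sqrt(b)|1>:
alpha^2 = 0.77, beta^2 = 0.23
P(|0>) = alpha^2 + gamma * beta^2
= 0.77 + 0.71 * 0.23
= 0.77 + 0.1633
= 0.9333

0.9333


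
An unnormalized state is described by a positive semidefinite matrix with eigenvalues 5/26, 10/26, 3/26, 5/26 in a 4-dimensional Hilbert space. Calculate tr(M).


tr(M) = sum of eigenvalues
= 5/26 + 10/26 + 3/26 + 5/26
= 23/26
= 0.8846

0.8846


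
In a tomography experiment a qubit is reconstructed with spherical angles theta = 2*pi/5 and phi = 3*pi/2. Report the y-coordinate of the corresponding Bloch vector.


theta = 1.2566, phi = 4.7124
r_y = sin(theta)*sin(phi) = 0.9511 * -1.0000
r_y = -0.9511

-0.9511


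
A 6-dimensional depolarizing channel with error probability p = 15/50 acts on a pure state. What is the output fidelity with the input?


F = (1-p) + p/d
= (1 - 0.3000) + 0.3000/6
= 0.7000 + 0.0500
= 0.7500

0.7500


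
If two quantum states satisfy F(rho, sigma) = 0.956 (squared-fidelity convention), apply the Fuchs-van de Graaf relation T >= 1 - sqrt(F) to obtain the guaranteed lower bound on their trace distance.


Fuchs-van de Graaf (squared-fidelity convention): 1 - sqrt(F) <= T <= sqrt(1 - F).
Lower bound: T >= 1 - sqrt(F)
sqrt(F) = sqrt(0.956) = 0.9778
T >= 1 - 0.9778
T >= 0.0222

0.0222


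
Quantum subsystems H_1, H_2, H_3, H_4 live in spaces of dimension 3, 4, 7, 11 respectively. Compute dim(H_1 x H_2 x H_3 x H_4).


dim(H_1 x H_2 x H_3 x H_4) = 3 * 4 * 7 * 11
= 12 * 7 * 11
= 84 * 11
= 924

924


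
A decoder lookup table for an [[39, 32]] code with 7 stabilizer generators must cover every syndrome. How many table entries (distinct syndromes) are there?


Each stabilizer generator gives a binary (+1 or -1) measurement outcome.
With 7 independent generators:
Total syndromes = 2^7
= 128

128


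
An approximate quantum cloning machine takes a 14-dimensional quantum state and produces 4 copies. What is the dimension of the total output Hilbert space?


Output space = H^(tensor 4) where dim(H) = 14
dim = 14^4
= 196 (after 2 factors)
= 2744 (after 3 factors)
= 38416 (after 4 factors)
= 38416

38416


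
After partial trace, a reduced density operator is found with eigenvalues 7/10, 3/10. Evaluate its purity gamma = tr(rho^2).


tr(rho^2) = sum of eigenvalues squared
= (7/10)^2 + (3/10)^2
= (49 + 9) / 100
= 58/100
= 0.5800

0.5800


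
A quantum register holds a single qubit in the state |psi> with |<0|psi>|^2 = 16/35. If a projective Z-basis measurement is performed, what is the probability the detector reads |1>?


|alpha|^2 = 16/35 = 0.4571
|beta|^2 = 1 - 16/35 = 19/35 = 0.5429
P(|1>) = |beta|^2 = 0.5429

0.5429


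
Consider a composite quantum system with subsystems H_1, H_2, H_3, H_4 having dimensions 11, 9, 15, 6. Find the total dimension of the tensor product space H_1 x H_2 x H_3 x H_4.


dim(H_1 x H_2 x H_3 x H_4) = 11 * 9 * 15 * 6
= 99 * 15 * 6
= 1485 * 6
= 8910

8910


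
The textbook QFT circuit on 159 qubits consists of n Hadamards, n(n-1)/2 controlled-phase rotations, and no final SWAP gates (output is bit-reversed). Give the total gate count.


Hadamard gates: 159
Controlled rotations: n*(n-1)/2 = 159*158/2 = 12561
SWAP gates: 0 (omitted)
Total = 159 + 12561
= 12720

12720


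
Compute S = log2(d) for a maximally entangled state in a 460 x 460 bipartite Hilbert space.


For a maximally entangled state in d x d:
S = log2(d) = log2(460)
= 8.8455

8.8455


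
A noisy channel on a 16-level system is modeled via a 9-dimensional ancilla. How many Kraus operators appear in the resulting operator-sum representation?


Tracing out the environment in an orthonormal basis {|i>_E} gives Kraus operators K_i = <i|_E U |0>_E.
Number of Kraus operators = dim(H_env) = d_env
= 9

9


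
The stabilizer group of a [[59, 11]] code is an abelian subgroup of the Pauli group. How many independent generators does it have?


For an [[n,k]] stabilizer code:
Number of stabilizer generators = n - k
= 59 - 11
= 48

48


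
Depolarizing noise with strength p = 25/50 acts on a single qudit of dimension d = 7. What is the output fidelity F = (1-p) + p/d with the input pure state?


F = (1-p) + p/d
= (1 - 0.5000) + 0.5000/7
= 0.5000 + 0.0714
= 0.5714

0.5714


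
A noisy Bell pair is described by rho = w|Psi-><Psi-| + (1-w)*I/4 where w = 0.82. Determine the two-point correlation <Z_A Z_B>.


|Psi-> = (|01> - |10>)/sqrt(2)
For the pure Bell state, <Z_A Z_B> = -1 (Bell-state Pauli correlator).
The maximally-mixed part I/4 has tr(I/4 * P tensor P) = 0 for any traceless Pauli P.
So <Z_A Z_B>_rho = w * (-1) + (1 - w) * 0
= 0.82 * (-1)
= -0.8200

-0.8200


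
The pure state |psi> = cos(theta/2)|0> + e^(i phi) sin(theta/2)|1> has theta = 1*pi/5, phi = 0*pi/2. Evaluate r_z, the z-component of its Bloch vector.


theta = 0.6283, phi = 0.0000
r_z = cos(theta) = 0.8090

0.8090


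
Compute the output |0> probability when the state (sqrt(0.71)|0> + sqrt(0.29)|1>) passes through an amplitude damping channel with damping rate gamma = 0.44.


For amplitude damping with parameter gamma on state sqrt(a)|0> + sqrt(b)|1>:
alpha^2 = 0.71, beta^2 = 0.29
P(|0>) = alpha^2 + gamma * beta^2
= 0.71 + 0.44 * 0.29
= 0.71 + 0.1276
= 0.8376

0.8376


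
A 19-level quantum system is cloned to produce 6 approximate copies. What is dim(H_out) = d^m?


Output space = H^(tensor 6) where dim(H) = 19
dim = 19^6
= 361 (after 2 factors)
= 6859 (after 3 factors)
= 130321 (after 4 factors)
= 2476099 (after 5 factors)
= 47045881 (after 6 factors)
= 47045881

47045881


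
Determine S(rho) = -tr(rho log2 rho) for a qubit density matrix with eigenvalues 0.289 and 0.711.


S = -p*log2(p) - (1-p)*log2(1-p)
p = 0.2890, 1-p = 0.7110
= -0.2890 * log2(0.2890) - 0.7110 * log2(0.7110)
= -(-0.5176) - (-0.3499)
= 0.8674

0.8674


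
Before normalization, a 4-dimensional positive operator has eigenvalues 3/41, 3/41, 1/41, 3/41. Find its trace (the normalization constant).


tr(M) = sum of eigenvalues
= 3/41 + 3/41 + 1/41 + 3/41
= 10/41
= 0.2439

0.2439


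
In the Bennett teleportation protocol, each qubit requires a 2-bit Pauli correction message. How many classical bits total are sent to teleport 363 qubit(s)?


Quantum teleportation requires 2 classical bits per qubit teleported.
363 qubit(s) -> 2 * 363 = 726 classical bits

726


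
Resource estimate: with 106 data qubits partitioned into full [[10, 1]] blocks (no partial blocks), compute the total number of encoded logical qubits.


Each code block uses 10 physical qubits for 1 logical qubit(s).
Number of complete blocks = floor(106 / 10) = 10
Logical qubits = 10 * 1
= 10

10


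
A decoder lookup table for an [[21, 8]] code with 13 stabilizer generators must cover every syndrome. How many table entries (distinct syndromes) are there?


Each stabilizer generator gives a binary (+1 or -1) measurement outcome.
With 13 independent generators:
Total syndromes = 2^13
= 8192

8192


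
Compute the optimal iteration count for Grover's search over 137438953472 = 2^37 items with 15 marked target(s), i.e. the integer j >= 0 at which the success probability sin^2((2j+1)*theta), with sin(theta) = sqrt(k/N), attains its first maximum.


After j Grover iterations the success probability is P(j) = sin^2((2j+1)*theta), where sin(theta) = sqrt(k/N).
N = 2^37 = 137438953472, k = 15
sin(theta) = sqrt(k/N) = 1.044697871e-05
theta = arcsin(sqrt(k/N)) = 1.044697871e-05 rad
P(j) reaches its first maximum when (2j+1)*theta is as close as possible to pi/2, i.e. j = round(pi/(4*theta) - 1/2).
pi/(4*theta) - 1/2 = 75178.9548
(For comparison, the common estimate pi/4 * sqrt(N/k) = 75179.4548; the exact maximiser is used here.)
Optimal iterations = 75179

75179


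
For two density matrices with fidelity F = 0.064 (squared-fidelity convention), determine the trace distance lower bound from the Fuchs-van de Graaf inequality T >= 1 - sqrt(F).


Fuchs-van de Graaf (squared-fidelity convention): 1 - sqrt(F) <= T <= sqrt(1 - F).
Lower bound: T >= 1 - sqrt(F)
sqrt(F) = sqrt(0.064) = 0.2530
T >= 1 - 0.2530
T >= 0.7470

0.7470


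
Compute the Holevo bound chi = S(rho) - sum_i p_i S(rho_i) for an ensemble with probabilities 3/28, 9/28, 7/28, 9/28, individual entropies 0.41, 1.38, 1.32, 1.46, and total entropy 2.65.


chi = S(rho) - sum_i p_i * S(rho_i)
Weighted entropy = 3/28 * 0.41 + 9/28 * 1.38 + 7/28 * 1.32 + 9/28 * 1.46
= 1.2868
chi = 2.65 - 1.2868
= 1.3632

1.3632


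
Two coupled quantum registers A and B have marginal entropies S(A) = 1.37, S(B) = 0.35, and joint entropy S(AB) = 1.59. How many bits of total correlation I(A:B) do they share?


I(A:B) = S(A) + S(B) - S(AB)
= 1.37 + 0.35 - 1.59
= 0.1300

0.1300


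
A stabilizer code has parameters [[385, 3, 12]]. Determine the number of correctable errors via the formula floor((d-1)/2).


Code parameters: [[385, 3, 12]], distance d = 12.
Number of correctable errors = floor((d-1)/2)
= floor((12 - 1)/2)
= floor(11/2)
= 5

5


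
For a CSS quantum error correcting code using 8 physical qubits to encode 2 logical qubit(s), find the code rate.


Code rate R = k/n
= 2/8
= 0.2500

0.2500


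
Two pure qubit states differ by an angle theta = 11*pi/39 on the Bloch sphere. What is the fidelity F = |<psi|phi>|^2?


For states separated by angle theta on Bloch sphere:
F = cos^2(theta/2)
theta = 11*pi/39 = 0.8861
theta/2 = 0.4430
cos(theta/2) = 0.9035
F = 0.8162

0.8162


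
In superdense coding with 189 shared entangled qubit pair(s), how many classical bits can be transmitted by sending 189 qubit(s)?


Superdense coding allows 2 classical bits per shared entangled pair.
189 pair(s) -> 2 * 189 = 378 classical bits

378


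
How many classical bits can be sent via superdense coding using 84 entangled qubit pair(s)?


Superdense coding allows 2 classical bits per shared entangled pair.
84 pair(s) -> 2 * 84 = 168 classical bits

168


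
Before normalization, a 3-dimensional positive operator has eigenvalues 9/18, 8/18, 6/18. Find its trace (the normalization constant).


tr(M) = sum of eigenvalues
= 9/18 + 8/18 + 6/18
= 23/18
= 1.2778

1.2778


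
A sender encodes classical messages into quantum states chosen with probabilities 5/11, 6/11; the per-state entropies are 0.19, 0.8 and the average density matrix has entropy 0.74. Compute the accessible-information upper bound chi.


chi = S(rho) - sum_i p_i * S(rho_i)
Weighted entropy = 5/11 * 0.19 + 6/11 * 0.8
= 0.5227
chi = 0.74 - 0.5227
= 0.2173

0.2173


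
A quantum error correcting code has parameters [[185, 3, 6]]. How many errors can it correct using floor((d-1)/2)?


Code parameters: [[185, 3, 6]], distance d = 6.
Number of correctable errors = floor((d-1)/2)
= floor((6 - 1)/2)
= floor(5/2)
= 2

2


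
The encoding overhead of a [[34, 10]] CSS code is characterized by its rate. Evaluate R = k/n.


Code rate R = k/n
= 10/34
= 0.2941

0.2941


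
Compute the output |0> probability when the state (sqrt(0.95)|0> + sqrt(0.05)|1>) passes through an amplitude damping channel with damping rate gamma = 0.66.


For amplitude damping with parameter gamma on state sqrt(a)|0> + sqrt(b)|1>:
alpha^2 = 0.95, beta^2 = 0.05
P(|0>) = alpha^2 + gamma * beta^2
= 0.95 + 0.66 * 0.05
= 0.95 + 0.0330
= 0.9830

0.9830


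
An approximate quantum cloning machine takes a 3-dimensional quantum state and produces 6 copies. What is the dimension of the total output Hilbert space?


Output space = H^(tensor 6) where dim(H) = 3
dim = 3^6
= 9 (after 2 factors)
= 27 (after 3 factors)
= 81 (after 4 factors)
= 243 (after 5 factors)
= 729 (after 6 factors)
= 729

729


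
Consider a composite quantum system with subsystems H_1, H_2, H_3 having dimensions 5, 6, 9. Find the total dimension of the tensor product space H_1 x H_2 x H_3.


dim(H_1 x H_2 x H_3) = 5 * 6 * 9
= 30 * 9
= 270

270


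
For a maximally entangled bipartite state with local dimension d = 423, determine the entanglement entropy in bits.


For a maximally entangled state in d x d:
S = log2(d) = log2(423)
= 8.7245

8.7245


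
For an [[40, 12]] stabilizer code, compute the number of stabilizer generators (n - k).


For an [[n,k]] stabilizer code:
Number of stabilizer generators = n - k
= 40 - 12
= 28

28


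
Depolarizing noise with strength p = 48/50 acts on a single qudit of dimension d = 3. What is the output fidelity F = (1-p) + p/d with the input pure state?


F = (1-p) + p/d
= (1 - 0.9600) + 0.9600/3
= 0.0400 + 0.3200
= 0.3600

0.3600


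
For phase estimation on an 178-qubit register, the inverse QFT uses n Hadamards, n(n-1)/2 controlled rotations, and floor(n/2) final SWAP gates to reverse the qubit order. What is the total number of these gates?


Hadamard gates: 178
Controlled rotations: n*(n-1)/2 = 178*177/2 = 15753
SWAP gates: floor(n/2) = floor(178/2) = 89
Total = 178 + 15753 + 89
= 16020

16020


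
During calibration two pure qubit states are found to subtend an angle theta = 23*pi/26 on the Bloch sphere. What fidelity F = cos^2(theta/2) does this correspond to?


For states separated by angle theta on Bloch sphere:
F = cos^2(theta/2)
theta = 23*pi/26 = 2.7791
theta/2 = 1.3896
cos(theta/2) = 0.1803
F = 0.0325

0.0325


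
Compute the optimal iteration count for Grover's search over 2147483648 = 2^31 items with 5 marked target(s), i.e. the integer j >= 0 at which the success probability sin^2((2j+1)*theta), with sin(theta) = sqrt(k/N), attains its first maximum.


After j Grover iterations the success probability is P(j) = sin^2((2j+1)*theta), where sin(theta) = sqrt(k/N).
N = 2^31 = 2147483648, k = 5
sin(theta) = sqrt(k/N) = 4.825252777e-05
theta = arcsin(sqrt(k/N)) = 4.825252779e-05 rad
P(j) reaches its first maximum when (2j+1)*theta is as close as possible to pi/2, i.e. j = round(pi/(4*theta) - 1/2).
pi/(4*theta) - 1/2 = 16276.3294
(For comparison, the common estimate pi/4 * sqrt(N/k) = 16276.8294; the exact maximiser is used here.)
Optimal iterations = 16276

16276


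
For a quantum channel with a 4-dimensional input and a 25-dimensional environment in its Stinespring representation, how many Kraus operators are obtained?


Tracing out the environment in an orthonormal basis {|i>_E} gives Kraus operators K_i = <i|_E U |0>_E.
Number of Kraus operators = dim(H_env) = d_env
= 25

25


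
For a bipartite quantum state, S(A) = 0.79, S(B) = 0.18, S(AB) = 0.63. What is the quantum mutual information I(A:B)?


I(A:B) = S(A) + S(B) - S(AB)
= 0.79 + 0.18 - 0.63
= 0.3400

0.3400


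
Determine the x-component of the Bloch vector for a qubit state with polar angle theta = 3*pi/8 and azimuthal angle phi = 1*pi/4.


theta = 1.1781, phi = 0.7854
r_x = sin(theta)*cos(phi) = 0.9239 * 0.7071
r_x = 0.6533

0.6533


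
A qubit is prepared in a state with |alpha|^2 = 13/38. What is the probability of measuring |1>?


|alpha|^2 = 13/38 = 0.3421
|beta|^2 = 1 - 13/38 = 25/38 = 0.6579
P(|1>) = |beta|^2 = 0.6579

0.6579


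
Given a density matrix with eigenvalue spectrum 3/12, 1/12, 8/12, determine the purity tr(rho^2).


tr(rho^2) = sum of eigenvalues squared
= (3/12)^2 + (1/12)^2 + (8/12)^2
= (9 + 1 + 64) / 144
= 74/144
= 0.5139

0.5139


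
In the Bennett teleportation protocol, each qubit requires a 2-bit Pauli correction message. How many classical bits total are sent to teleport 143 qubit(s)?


Quantum teleportation requires 2 classical bits per qubit teleported.
143 qubit(s) -> 2 * 143 = 286 classical bits

286


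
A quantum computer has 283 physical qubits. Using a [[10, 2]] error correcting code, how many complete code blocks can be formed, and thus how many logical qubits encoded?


Each code block uses 10 physical qubits for 2 logical qubit(s).
Number of complete blocks = floor(283 / 10) = 28
Logical qubits = 28 * 2
= 56

56


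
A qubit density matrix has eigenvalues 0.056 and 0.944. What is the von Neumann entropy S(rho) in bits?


S = -p*log2(p) - (1-p)*log2(1-p)
p = 0.0560, 1-p = 0.9440
= -0.0560 * log2(0.0560) - 0.9440 * log2(0.9440)
= -(-0.2329) - (-0.0785)
= 0.3114

0.3114


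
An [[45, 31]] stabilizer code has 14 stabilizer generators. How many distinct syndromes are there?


Each stabilizer generator gives a binary (+1 or -1) measurement outcome.
With 14 independent generators:
Total syndromes = 2^14
= 16384

16384


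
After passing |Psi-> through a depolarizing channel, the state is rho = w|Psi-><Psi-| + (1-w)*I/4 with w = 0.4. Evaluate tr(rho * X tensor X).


|Psi-> = (|01> - |10>)/sqrt(2)
For the pure Bell state, <X_A X_B> = -1 (Bell-state Pauli correlator).
The maximally-mixed part I/4 has tr(I/4 * P tensor P) = 0 for any traceless Pauli P.
So <X_A X_B>_rho = w * (-1) + (1 - w) * 0
= 0.4 * (-1)
= -0.4000

-0.4000


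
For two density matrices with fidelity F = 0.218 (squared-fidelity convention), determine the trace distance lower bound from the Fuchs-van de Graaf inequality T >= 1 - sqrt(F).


Fuchs-van de Graaf (squared-fidelity convention): 1 - sqrt(F) <= T <= sqrt(1 - F).
Lower bound: T >= 1 - sqrt(F)
sqrt(F) = sqrt(0.218) = 0.4669
T >= 1 - 0.4669
T >= 0.5331

0.5331


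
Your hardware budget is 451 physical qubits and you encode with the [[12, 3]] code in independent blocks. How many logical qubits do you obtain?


Each code block uses 12 physical qubits for 3 logical qubit(s).
Number of complete blocks = floor(451 / 12) = 37
Logical qubits = 37 * 3
= 111

111


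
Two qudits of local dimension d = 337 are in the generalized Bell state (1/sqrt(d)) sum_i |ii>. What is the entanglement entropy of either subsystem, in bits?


For a maximally entangled state in d x d:
S = log2(d) = log2(337)
= 8.3966

8.3966


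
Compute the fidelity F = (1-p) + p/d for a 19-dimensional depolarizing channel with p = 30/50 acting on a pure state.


F = (1-p) + p/d
= (1 - 0.6000) + 0.6000/19
= 0.4000 + 0.0316
= 0.4316

0.4316
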